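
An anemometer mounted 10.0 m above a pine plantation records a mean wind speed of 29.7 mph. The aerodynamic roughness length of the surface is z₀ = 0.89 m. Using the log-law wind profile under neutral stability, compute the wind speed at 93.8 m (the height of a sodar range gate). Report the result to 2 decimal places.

Log law: V(z) ∝ ln(z/z₀), so V₂/V₁ = ln(z₂/z₀) / ln(z₁/z₀).
ln(93.8/0.89) = 4.6577, ln(10.0/0.89) = 2.4191
V₂ = 29.7 × 4.6577/2.4191 = 29.7 × 1.9254 = 57.1835 mph

57.18 mph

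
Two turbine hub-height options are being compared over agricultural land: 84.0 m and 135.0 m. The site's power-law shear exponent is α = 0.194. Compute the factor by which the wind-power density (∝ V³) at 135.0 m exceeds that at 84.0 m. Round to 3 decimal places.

1.318

Speed ratio: V_B/V_A = (z_B/z_A)^α = (135.0/84.0)^0.194 = (1.6071)^0.194 = 1.09641
Power-density ratio: P_B/P_A = (V_B/V_A)³ = (1.09641)³ = 1.31803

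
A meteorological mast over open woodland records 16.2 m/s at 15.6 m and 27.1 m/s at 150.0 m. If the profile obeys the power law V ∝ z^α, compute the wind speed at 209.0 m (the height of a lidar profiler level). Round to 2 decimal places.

29.22 m/s

First find α: α = ln(V₂/V₁)/ln(z₂/z₁) = ln(27.1/16.2)/ln(150.0/15.6) = 0.51452/2.26336 = 0.2273
Extrapolate from 150.0 m to 209.0 m: V₃ = 27.1 × (209.0/150.0)^0.2273 = 27.1 × 1.0783 = 29.2225 m/s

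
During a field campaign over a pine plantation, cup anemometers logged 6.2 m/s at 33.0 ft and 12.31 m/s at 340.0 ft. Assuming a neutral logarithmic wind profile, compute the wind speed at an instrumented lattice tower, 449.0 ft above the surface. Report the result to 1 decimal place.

Log law: V ∝ ln(z/z₀). From the pair, with r = V₁/V₂ = 0.50366,
ln z₀ = (ln z₁ − r·ln z₂)/(1 − r) = (3.4965 − 0.50366×5.8289)/0.49634 = 1.1297 → z₀ = 3.095 ft
V₃ = V₁ · ln(z₃/z₀)/ln(z₁/z₀) = 6.2 × 4.9773/2.3668 = 13.0384 m/s

13.0 m/s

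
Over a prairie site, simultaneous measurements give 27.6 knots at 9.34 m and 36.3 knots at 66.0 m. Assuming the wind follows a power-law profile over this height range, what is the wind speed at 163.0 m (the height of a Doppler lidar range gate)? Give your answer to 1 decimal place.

41.2 knots

First find α: α = ln(V₂/V₁)/ln(z₂/z₁) = ln(36.3/27.6)/ln(66.0/9.34) = 0.27400/1.95535 = 0.1401
Extrapolate from 66.0 m to 163.0 m: V₃ = 36.3 × (163.0/66.0)^0.1401 = 36.3 × 1.1351 = 41.2029 knots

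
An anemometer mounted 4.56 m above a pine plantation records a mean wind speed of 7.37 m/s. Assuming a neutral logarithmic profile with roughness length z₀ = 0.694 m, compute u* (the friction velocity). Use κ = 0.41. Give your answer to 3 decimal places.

u* ≈ 1.605 m/s

Log law: V(z) = (u*/κ) · ln(z/z₀) ⇒ u* = κ · V / ln(z/z₀)
u* = 0.41 × 7.37 / ln(4.56/0.694) = 0.41 × 7.37 / 1.8826
   = 3.0217 / 1.8826 = 1.6051 m/s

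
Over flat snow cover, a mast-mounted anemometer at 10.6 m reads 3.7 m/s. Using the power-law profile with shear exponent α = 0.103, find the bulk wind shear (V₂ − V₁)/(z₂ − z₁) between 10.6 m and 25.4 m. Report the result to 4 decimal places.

0.0235 m/s/m

Power law: V₂ = V₁ · (z₂/z₁)^α = 3.7 × (2.3962)^0.103 = 4.0485 m/s
ΔV/Δz = (4.0485 − 3.7)/(25.4 − 10.6) = 0.3485/14.8000 = 0.02355 m/s/m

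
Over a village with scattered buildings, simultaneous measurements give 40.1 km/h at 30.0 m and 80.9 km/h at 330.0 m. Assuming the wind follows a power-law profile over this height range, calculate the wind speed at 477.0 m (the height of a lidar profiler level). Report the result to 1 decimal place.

First find α: α = ln(V₂/V₁)/ln(z₂/z₁) = ln(80.9/40.1)/ln(330.0/30.0) = 0.70184/2.39790 = 0.2927
Extrapolate from 330.0 m to 477.0 m: V₃ = 80.9 × (477.0/330.0)^0.2927 = 80.9 × 1.1139 = 90.1115 km/h

90.1 km/h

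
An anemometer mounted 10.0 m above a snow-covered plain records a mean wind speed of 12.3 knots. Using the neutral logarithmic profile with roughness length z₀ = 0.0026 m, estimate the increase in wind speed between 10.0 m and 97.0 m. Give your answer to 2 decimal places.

Log law: V₂ = V₁ · ln(z₂/z₀)/ln(z₁/z₀) = 12.3 × 10.5270/8.2548 = 15.6856 knots
ΔV = 15.6856 − 12.3 = 3.3856 knots

3.39 knots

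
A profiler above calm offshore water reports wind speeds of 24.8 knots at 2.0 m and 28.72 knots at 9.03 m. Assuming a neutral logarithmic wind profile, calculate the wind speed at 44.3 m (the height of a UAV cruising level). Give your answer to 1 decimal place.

Log law: V ∝ ln(z/z₀). From the pair, with r = V₁/V₂ = 0.86351,
ln z₀ = (ln z₁ − r·ln z₂)/(1 − r) = (0.6931 − 0.86351×2.2006)/0.13649 = -8.8435 → z₀ = 0.0001443 m
V₃ = V₁ · ln(z₃/z₀)/ln(z₁/z₀) = 24.8 × 12.6345/9.5366 = 32.8559 knots

32.9 knots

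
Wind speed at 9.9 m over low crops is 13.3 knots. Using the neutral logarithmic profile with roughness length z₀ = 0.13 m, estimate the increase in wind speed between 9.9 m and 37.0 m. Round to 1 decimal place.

4.0 knots

Log law: V₂ = V₁ · ln(z₂/z₀)/ln(z₁/z₀) = 13.3 × 5.6511/4.3328 = 17.3470 knots
ΔV = 17.3470 − 13.3 = 4.0470 knots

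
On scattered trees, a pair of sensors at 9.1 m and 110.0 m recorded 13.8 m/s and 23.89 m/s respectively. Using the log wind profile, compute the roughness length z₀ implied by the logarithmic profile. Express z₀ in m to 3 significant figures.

z₀ ≈ 0.301 m

Log law: V(z) ∝ ln(z/z₀). With r = V₁/V₂ = 13.8/23.89 = 0.57765,
r · ln(z₂/z₀) = ln(z₁/z₀) ⇒ ln z₀ = (ln z₁ − r·ln z₂)/(1 − r)
ln z₀ = (2.20827 − 0.57765×4.70048) / 0.42235 = -1.2003
z₀ = exp(-1.2003) = 0.3011 m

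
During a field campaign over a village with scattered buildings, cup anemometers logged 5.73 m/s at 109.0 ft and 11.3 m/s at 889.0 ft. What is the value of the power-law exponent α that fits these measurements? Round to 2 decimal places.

α ≈ 0.32

Power law: V₂/V₁ = (z₂/z₁)^α ⇒ α = ln(V₂/V₁) / ln(z₂/z₁)
α = ln(11.3/5.73) / ln(889.0/109.0) = ln(1.9721) / ln(8.1560)
  = 0.67909 / 2.09875 = 0.32357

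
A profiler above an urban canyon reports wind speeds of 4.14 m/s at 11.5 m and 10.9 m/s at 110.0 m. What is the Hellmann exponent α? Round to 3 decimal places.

Power law: V₂/V₁ = (z₂/z₁)^α ⇒ α = ln(V₂/V₁) / ln(z₂/z₁)
α = ln(10.9/4.14) / ln(110.0/11.5) = ln(2.6329) / ln(9.5652)
  = 0.96807 / 2.25813 = 0.42870

α ≈ 0.429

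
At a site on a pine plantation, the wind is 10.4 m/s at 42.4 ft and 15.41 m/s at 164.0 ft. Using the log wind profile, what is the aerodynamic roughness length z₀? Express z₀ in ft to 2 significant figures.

Log law: V(z) ∝ ln(z/z₀). With r = V₁/V₂ = 10.4/15.41 = 0.67489,
r · ln(z₂/z₀) = ln(z₁/z₀) ⇒ ln z₀ = (ln z₁ − r·ln z₂)/(1 − r)
ln z₀ = (3.74715 − 0.67489×5.09987) / 0.32511 = 0.9391
z₀ = exp(0.9391) = 2.558 ft

z₀ ≈ 2.6 ft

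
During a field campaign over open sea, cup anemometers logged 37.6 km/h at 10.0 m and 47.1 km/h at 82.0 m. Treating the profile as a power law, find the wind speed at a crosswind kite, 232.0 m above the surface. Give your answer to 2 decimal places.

First find α: α = ln(V₂/V₁)/ln(z₂/z₁) = ln(47.1/37.6)/ln(82.0/10.0) = 0.22527/2.10413 = 0.1071
Extrapolate from 82.0 m to 232.0 m: V₃ = 47.1 × (232.0/82.0)^0.1071 = 47.1 × 1.1178 = 52.6474 km/h

52.65 km/h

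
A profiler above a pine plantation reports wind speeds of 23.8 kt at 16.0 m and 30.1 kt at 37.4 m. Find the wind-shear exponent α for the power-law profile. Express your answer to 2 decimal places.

α ≈ 0.28

Power law: V₂/V₁ = (z₂/z₁)^α ⇒ α = ln(V₂/V₁) / ln(z₂/z₁)
α = ln(30.1/23.8) / ln(37.4/16.0) = ln(1.2647) / ln(2.3375)
  = 0.23484 / 0.84908 = 0.27658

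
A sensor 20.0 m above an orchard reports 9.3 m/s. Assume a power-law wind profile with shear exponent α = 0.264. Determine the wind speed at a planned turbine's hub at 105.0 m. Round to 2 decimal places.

14.41 m/s

Power-law profile: V₂ = V₁ · (z₂/z₁)^α
V₂ = 9.3 × (105.0/20.0)^0.264 = 9.3 × (5.2500)^0.264
    = 9.3 × 1.5493 = 14.4080 m/s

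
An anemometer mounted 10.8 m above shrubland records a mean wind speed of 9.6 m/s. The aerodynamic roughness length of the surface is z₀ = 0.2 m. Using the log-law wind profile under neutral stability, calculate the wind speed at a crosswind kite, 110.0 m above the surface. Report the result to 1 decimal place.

15.2 m/s

Log law: V(z) ∝ ln(z/z₀), so V₂/V₁ = ln(z₂/z₀) / ln(z₁/z₀).
ln(110.0/0.2) = 6.3099, ln(10.8/0.2) = 3.9890
V₂ = 9.6 × 6.3099/3.9890 = 9.6 × 1.5818 = 15.1856 m/s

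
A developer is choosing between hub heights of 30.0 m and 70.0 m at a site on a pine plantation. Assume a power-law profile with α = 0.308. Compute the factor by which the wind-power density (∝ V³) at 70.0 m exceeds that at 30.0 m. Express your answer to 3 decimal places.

2.188

Speed ratio: V_B/V_A = (z_B/z_A)^α = (70.0/30.0)^0.308 = (2.3333)^0.308 = 1.29819
Power-density ratio: P_B/P_A = (V_B/V_A)³ = (1.29819)³ = 2.18781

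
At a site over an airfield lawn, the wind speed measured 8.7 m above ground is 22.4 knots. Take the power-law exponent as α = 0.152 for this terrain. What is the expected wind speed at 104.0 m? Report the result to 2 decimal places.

Power-law profile: V₂ = V₁ · (z₂/z₁)^α
V₂ = 22.4 × (104.0/8.7)^0.152 = 22.4 × (11.9540)^0.152
    = 22.4 × 1.4581 = 32.6611 knots

32.66 knots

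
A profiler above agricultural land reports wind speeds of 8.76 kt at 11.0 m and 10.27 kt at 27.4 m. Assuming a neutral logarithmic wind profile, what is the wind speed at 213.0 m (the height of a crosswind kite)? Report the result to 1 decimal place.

13.7 kt

Log law: V ∝ ln(z/z₀). From the pair, with r = V₁/V₂ = 0.85297,
ln z₀ = (ln z₁ − r·ln z₂)/(1 − r) = (2.3979 − 0.85297×3.3105)/0.14703 = -2.8967 → z₀ = 0.05521 m
V₃ = V₁ · ln(z₃/z₀)/ln(z₁/z₀) = 8.76 × 8.2580/5.2946 = 13.6630 kt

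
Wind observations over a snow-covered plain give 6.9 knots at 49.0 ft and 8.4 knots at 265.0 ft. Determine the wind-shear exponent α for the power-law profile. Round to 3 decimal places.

α ≈ 0.117

Power law: V₂/V₁ = (z₂/z₁)^α ⇒ α = ln(V₂/V₁) / ln(z₂/z₁)
α = ln(8.4/6.9) / ln(265.0/49.0) = ln(1.2174) / ln(5.4082)
  = 0.19671 / 1.68791 = 0.11654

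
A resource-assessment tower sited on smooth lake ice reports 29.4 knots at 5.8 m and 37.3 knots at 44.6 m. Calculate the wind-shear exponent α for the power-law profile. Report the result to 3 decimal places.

α ≈ 0.117

Power law: V₂/V₁ = (z₂/z₁)^α ⇒ α = ln(V₂/V₁) / ln(z₂/z₁)
α = ln(37.3/29.4) / ln(44.6/5.8) = ln(1.2687) / ln(7.6897)
  = 0.23800 / 2.03988 = 0.11667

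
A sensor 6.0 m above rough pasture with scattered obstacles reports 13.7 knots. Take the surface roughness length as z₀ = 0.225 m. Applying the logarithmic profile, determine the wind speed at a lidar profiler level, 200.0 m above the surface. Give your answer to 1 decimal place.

Log law: V(z) ∝ ln(z/z₀), so V₂/V₁ = ln(z₂/z₀) / ln(z₁/z₀).
ln(200.0/0.225) = 6.7900, ln(6.0/0.225) = 3.2834
V₂ = 13.7 × 6.7900/3.2834 = 13.7 × 2.0680 = 28.3311 knots

28.3 knots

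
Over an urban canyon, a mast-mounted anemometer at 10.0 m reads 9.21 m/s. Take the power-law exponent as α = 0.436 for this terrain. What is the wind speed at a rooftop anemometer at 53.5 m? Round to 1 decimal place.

19.1 m/s

Power-law profile: V₂ = V₁ · (z₂/z₁)^α
V₂ = 9.21 × (53.5/10.0)^0.436 = 9.21 × (5.3500)^0.436
    = 9.21 × 2.0776 = 19.1347 m/s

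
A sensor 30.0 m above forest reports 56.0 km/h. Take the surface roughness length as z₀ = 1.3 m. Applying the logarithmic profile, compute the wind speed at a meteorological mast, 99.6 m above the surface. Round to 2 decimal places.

Log law: V(z) ∝ ln(z/z₀), so V₂/V₁ = ln(z₂/z₀) / ln(z₁/z₀).
ln(99.6/1.3) = 4.3388, ln(30.0/1.3) = 3.1388
V₂ = 56.0 × 4.3388/3.1388 = 56.0 × 1.3823 = 77.4086 km/h

77.41 km/h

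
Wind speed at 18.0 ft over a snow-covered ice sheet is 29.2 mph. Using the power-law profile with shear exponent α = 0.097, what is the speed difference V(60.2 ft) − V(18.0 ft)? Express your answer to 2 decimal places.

3.63 mph

Power law: V₂ = V₁ · (z₂/z₁)^α = 29.2 × (3.3444)^0.097 = 32.8278 mph
ΔV = 32.8278 − 29.2 = 3.6278 mph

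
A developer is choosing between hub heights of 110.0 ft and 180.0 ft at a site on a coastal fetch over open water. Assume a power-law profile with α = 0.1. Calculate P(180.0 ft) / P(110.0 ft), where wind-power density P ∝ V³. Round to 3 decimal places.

1.159

Speed ratio: V_B/V_A = (z_B/z_A)^α = (180.0/110.0)^0.1 = (1.6364)^0.1 = 1.05048
Power-density ratio: P_B/P_A = (V_B/V_A)³ = (1.05048)³ = 1.15921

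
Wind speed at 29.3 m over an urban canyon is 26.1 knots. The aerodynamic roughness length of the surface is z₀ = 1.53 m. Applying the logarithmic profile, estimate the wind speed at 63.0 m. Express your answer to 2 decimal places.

Log law: V(z) ∝ ln(z/z₀), so V₂/V₁ = ln(z₂/z₀) / ln(z₁/z₀).
ln(63.0/1.53) = 3.7179, ln(29.3/1.53) = 2.9523
V₂ = 26.1 × 3.7179/2.9523 = 26.1 × 1.2593 = 32.8678 knots

32.87 knots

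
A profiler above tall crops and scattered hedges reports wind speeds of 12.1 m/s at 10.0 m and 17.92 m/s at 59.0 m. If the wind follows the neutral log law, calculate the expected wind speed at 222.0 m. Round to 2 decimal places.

22.27 m/s

Log law: V ∝ ln(z/z₀). From the pair, with r = V₁/V₂ = 0.67522,
ln z₀ = (ln z₁ − r·ln z₂)/(1 − r) = (2.3026 − 0.67522×4.0775)/0.32478 = -1.3876 → z₀ = 0.2497 m
V₃ = V₁ · ln(z₃/z₀)/ln(z₁/z₀) = 12.1 × 6.7903/3.6902 = 22.2651 m/s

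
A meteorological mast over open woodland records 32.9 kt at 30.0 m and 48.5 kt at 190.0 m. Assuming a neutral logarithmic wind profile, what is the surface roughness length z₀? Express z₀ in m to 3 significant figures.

z₀ ≈ 0.612 m

Log law: V(z) ∝ ln(z/z₀). With r = V₁/V₂ = 32.9/48.5 = 0.67835,
r · ln(z₂/z₀) = ln(z₁/z₀) ⇒ ln z₀ = (ln z₁ − r·ln z₂)/(1 − r)
ln z₀ = (3.40120 − 0.67835×5.24702) / 0.32165 = -0.4916
z₀ = exp(-0.4916) = 0.6116 m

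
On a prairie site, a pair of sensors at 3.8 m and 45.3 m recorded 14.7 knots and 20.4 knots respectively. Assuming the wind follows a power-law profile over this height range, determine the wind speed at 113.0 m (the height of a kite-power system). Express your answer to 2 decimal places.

First find α: α = ln(V₂/V₁)/ln(z₂/z₁) = ln(20.4/14.7)/ln(45.3/3.8) = 0.32769/2.47831 = 0.1322
Extrapolate from 45.3 m to 113.0 m: V₃ = 20.4 × (113.0/45.3)^0.1322 = 20.4 × 1.1285 = 23.0208 knots

23.02 knots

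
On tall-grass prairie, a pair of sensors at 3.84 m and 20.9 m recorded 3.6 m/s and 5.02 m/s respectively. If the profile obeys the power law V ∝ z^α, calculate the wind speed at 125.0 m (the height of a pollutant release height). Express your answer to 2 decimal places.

7.13 m/s

First find α: α = ln(V₂/V₁)/ln(z₂/z₁) = ln(5.02/3.6)/ln(20.9/3.84) = 0.33250/1.69428 = 0.1962
Extrapolate from 20.9 m to 125.0 m: V₃ = 5.02 × (125.0/20.9)^0.1962 = 5.02 × 1.4205 = 7.1308 m/s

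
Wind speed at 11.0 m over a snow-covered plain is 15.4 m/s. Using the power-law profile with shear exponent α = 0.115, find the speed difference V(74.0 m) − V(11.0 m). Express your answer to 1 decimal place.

3.8 m/s

Power law: V₂ = V₁ · (z₂/z₁)^α = 15.4 × (6.7273)^0.115 = 19.1744 m/s
ΔV = 19.1744 − 15.4 = 3.7744 m/s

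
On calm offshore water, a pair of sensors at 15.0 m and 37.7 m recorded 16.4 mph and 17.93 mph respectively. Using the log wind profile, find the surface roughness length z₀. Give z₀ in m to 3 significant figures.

z₀ ≈ 0.000769 m

Log law: V(z) ∝ ln(z/z₀). With r = V₁/V₂ = 16.4/17.93 = 0.91467,
r · ln(z₂/z₀) = ln(z₁/z₀) ⇒ ln z₀ = (ln z₁ − r·ln z₂)/(1 − r)
ln z₀ = (2.70805 − 0.91467×3.62966) / 0.08533 = -7.1706
z₀ = exp(-7.1706) = 0.0007688 m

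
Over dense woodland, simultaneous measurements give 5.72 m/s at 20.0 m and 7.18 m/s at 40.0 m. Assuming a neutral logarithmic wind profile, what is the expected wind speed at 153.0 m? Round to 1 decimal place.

Log law: V ∝ ln(z/z₀). From the pair, with r = V₁/V₂ = 0.79666,
ln z₀ = (ln z₁ − r·ln z₂)/(1 − r) = (2.9957 − 0.79666×3.6889)/0.20334 = 0.2801 → z₀ = 1.323 m
V₃ = V₁ · ln(z₃/z₀)/ln(z₁/z₀) = 5.72 × 4.7503/2.7156 = 10.0058 m/s

10.0 m/s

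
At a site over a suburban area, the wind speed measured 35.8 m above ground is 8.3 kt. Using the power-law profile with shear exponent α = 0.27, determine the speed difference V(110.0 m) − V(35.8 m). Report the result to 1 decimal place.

2.9 kt

Power law: V₂ = V₁ · (z₂/z₁)^α = 8.3 × (3.0726)^0.27 = 11.2384 kt
ΔV = 11.2384 − 8.3 = 2.9384 kt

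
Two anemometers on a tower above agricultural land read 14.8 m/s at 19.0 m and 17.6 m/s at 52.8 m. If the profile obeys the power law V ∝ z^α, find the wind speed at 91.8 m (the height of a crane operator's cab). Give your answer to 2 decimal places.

First find α: α = ln(V₂/V₁)/ln(z₂/z₁) = ln(17.6/14.8)/ln(52.8/19.0) = 0.17327/1.02207 = 0.1695
Extrapolate from 52.8 m to 91.8 m: V₃ = 17.6 × (91.8/52.8)^0.1695 = 17.6 × 1.0983 = 19.3301 m/s

19.33 m/s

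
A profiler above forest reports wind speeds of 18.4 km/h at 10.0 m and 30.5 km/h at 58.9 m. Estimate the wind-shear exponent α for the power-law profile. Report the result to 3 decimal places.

α ≈ 0.285

Power law: V₂/V₁ = (z₂/z₁)^α ⇒ α = ln(V₂/V₁) / ln(z₂/z₁)
α = ln(30.5/18.4) / ln(58.9/10.0) = ln(1.6576) / ln(5.8900)
  = 0.50538 / 1.77326 = 0.28500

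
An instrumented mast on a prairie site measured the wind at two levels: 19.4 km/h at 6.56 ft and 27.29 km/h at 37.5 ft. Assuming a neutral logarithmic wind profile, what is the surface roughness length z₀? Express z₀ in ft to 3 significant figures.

z₀ ≈ 0.0902 ft

Log law: V(z) ∝ ln(z/z₀). With r = V₁/V₂ = 19.4/27.29 = 0.71088,
r · ln(z₂/z₀) = ln(z₁/z₀) ⇒ ln z₀ = (ln z₁ − r·ln z₂)/(1 − r)
ln z₀ = (1.88099 − 0.71088×3.62434) / 0.28912 = -2.4056
z₀ = exp(-2.4056) = 0.09021 ft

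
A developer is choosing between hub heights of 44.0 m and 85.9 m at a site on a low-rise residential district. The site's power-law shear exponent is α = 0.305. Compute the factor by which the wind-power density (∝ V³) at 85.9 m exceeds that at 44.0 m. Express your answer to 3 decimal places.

1.844

Speed ratio: V_B/V_A = (z_B/z_A)^α = (85.9/44.0)^0.305 = (1.9523)^0.305 = 1.22635
Power-density ratio: P_B/P_A = (V_B/V_A)³ = (1.22635)³ = 1.84436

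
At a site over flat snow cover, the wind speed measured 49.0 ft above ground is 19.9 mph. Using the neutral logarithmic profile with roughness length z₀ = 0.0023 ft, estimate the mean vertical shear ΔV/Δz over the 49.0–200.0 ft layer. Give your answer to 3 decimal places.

Log law: V₂ = V₁ · ln(z₂/z₀)/ln(z₁/z₀) = 19.9 × 11.3732/9.9667 = 22.7083 mph
ΔV/Δz = (22.7083 − 19.9)/(200.0 − 49.0) = 2.8083/151.0000 = 0.01860 mph/ft

0.019 mph/ft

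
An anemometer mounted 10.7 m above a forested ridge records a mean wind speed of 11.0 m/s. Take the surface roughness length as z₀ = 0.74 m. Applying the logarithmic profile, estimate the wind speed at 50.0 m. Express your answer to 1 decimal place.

Log law: V(z) ∝ ln(z/z₀), so V₂/V₁ = ln(z₂/z₀) / ln(z₁/z₀).
ln(50.0/0.74) = 4.2131, ln(10.7/0.74) = 2.6713
V₂ = 11.0 × 4.2131/2.6713 = 11.0 × 1.5772 = 17.3487 m/s

17.3 m/s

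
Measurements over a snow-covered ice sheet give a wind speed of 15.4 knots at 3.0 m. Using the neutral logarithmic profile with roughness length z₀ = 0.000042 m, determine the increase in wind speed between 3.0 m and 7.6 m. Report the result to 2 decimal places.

1.28 knots

Log law: V₂ = V₁ · ln(z₂/z₀)/ln(z₁/z₀) = 15.4 × 12.1060/11.1765 = 16.6808 knots
ΔV = 16.6808 − 15.4 = 1.2808 knots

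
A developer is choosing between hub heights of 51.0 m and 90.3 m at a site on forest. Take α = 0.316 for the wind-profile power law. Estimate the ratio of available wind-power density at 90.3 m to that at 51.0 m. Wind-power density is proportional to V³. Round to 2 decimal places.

Speed ratio: V_B/V_A = (z_B/z_A)^α = (90.3/51.0)^0.316 = (1.7706)^0.316 = 1.19786
Power-density ratio: P_B/P_A = (V_B/V_A)³ = (1.19786)³ = 1.71876

1.72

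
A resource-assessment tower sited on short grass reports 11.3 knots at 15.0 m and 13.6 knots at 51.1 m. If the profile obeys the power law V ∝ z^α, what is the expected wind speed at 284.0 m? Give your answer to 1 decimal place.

17.6 knots

First find α: α = ln(V₂/V₁)/ln(z₂/z₁) = ln(13.6/11.3)/ln(51.1/15.0) = 0.18527/1.22573 = 0.1511
Extrapolate from 51.1 m to 284.0 m: V₃ = 13.6 × (284.0/51.1)^0.1511 = 13.6 × 1.2960 = 17.6250 knots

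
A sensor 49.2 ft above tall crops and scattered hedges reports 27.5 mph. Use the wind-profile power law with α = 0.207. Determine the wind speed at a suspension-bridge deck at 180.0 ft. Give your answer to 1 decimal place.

Power-law profile: V₂ = V₁ · (z₂/z₁)^α
V₂ = 27.5 × (180.0/49.2)^0.207 = 27.5 × (3.6585)^0.207
    = 27.5 × 1.3080 = 35.9697 mph

36.0 mph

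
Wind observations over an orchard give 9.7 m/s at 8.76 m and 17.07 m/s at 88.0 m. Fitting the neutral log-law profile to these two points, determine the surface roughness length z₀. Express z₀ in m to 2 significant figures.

Log law: V(z) ∝ ln(z/z₀). With r = V₁/V₂ = 9.7/17.07 = 0.56825,
r · ln(z₂/z₀) = ln(z₁/z₀) ⇒ ln z₀ = (ln z₁ − r·ln z₂)/(1 − r)
ln z₀ = (2.17020 − 0.56825×4.47734) / 0.43175 = -0.8663
z₀ = exp(-0.8663) = 0.4205 m

z₀ ≈ 0.42 m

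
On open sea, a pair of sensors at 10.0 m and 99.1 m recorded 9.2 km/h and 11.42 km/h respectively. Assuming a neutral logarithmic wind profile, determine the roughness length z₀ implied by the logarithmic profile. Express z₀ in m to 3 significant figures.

z₀ ≈ 0.000745 m

Log law: V(z) ∝ ln(z/z₀). With r = V₁/V₂ = 9.2/11.42 = 0.80560,
r · ln(z₂/z₀) = ln(z₁/z₀) ⇒ ln z₀ = (ln z₁ − r·ln z₂)/(1 − r)
ln z₀ = (2.30259 − 0.80560×4.59613) / 0.19440 = -7.2022
z₀ = exp(-7.2022) = 0.0007450 m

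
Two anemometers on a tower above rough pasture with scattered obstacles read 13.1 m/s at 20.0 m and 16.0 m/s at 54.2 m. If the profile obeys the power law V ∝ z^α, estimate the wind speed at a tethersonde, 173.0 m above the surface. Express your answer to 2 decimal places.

First find α: α = ln(V₂/V₁)/ln(z₂/z₁) = ln(16.0/13.1)/ln(54.2/20.0) = 0.19998/0.99695 = 0.2006
Extrapolate from 54.2 m to 173.0 m: V₃ = 16.0 × (173.0/54.2)^0.2006 = 16.0 × 1.2621 = 20.1942 m/s

20.19 m/s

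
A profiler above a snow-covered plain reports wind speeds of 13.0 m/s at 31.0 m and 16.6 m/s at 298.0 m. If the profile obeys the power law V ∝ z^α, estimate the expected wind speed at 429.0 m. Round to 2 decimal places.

First find α: α = ln(V₂/V₁)/ln(z₂/z₁) = ln(16.6/13.0)/ln(298.0/31.0) = 0.24445/2.26311 = 0.1080
Extrapolate from 298.0 m to 429.0 m: V₃ = 16.6 × (429.0/298.0)^0.1080 = 16.6 × 1.0401 = 17.2664 m/s

17.27 m/s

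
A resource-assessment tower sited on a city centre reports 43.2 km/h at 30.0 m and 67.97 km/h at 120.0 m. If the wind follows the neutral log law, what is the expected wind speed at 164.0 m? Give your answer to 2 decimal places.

Log law: V ∝ ln(z/z₀). From the pair, with r = V₁/V₂ = 0.63557,
ln z₀ = (ln z₁ − r·ln z₂)/(1 − r) = (3.4012 − 0.63557×4.7875)/0.36443 = 0.9834 → z₀ = 2.674 m
V₃ = V₁ · ln(z₃/z₀)/ln(z₁/z₀) = 43.2 × 4.1164/2.4178 = 73.5514 km/h

73.55 km/h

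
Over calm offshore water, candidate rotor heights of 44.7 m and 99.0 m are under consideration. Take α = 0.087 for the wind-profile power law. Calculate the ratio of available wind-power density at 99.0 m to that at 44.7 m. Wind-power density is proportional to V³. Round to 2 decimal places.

1.23

Speed ratio: V_B/V_A = (z_B/z_A)^α = (99.0/44.7)^0.087 = (2.2148)^0.087 = 1.07163
Power-density ratio: P_B/P_A = (V_B/V_A)³ = (1.07163)³ = 1.23064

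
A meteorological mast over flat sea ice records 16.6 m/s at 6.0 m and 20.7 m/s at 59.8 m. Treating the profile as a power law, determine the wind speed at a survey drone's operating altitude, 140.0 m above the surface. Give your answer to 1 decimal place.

First find α: α = ln(V₂/V₁)/ln(z₂/z₁) = ln(20.7/16.6)/ln(59.8/6.0) = 0.22073/2.29925 = 0.0960
Extrapolate from 59.8 m to 140.0 m: V₃ = 20.7 × (140.0/59.8)^0.0960 = 20.7 × 1.0851 = 22.4614 m/s

22.5 m/s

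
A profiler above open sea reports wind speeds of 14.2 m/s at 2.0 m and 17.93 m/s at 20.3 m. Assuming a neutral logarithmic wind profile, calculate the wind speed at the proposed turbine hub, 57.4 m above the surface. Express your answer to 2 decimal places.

19.60 m/s

Log law: V ∝ ln(z/z₀). From the pair, with r = V₁/V₂ = 0.79197,
ln z₀ = (ln z₁ − r·ln z₂)/(1 − r) = (0.6931 − 0.79197×3.0106)/0.20803 = -8.1294 → z₀ = 0.0002947 m
V₃ = V₁ · ln(z₃/z₀)/ln(z₁/z₀) = 14.2 × 12.1795/8.8226 = 19.6030 m/s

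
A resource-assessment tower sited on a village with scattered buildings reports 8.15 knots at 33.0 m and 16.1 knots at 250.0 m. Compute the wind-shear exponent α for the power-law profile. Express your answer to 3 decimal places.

Power law: V₂/V₁ = (z₂/z₁)^α ⇒ α = ln(V₂/V₁) / ln(z₂/z₁)
α = ln(16.1/8.15) / ln(250.0/33.0) = ln(1.9755) / ln(7.5758)
  = 0.68080 / 2.02495 = 0.33621

α ≈ 0.336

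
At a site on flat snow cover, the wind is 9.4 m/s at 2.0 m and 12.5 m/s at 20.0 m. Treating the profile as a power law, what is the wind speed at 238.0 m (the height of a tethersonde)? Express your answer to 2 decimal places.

First find α: α = ln(V₂/V₁)/ln(z₂/z₁) = ln(12.5/9.4)/ln(20.0/2.0) = 0.28502/2.30259 = 0.1238
Extrapolate from 20.0 m to 238.0 m: V₃ = 12.5 × (238.0/20.0)^0.1238 = 12.5 × 1.3587 = 16.9841 m/s

16.98 m/s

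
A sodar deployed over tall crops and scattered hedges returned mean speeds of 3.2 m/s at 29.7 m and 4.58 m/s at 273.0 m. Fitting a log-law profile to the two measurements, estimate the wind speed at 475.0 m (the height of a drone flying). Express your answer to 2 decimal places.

Log law: V ∝ ln(z/z₀). From the pair, with r = V₁/V₂ = 0.69869,
ln z₀ = (ln z₁ − r·ln z₂)/(1 − r) = (3.3911 − 0.69869×5.6095)/0.30131 = -1.7528 → z₀ = 0.1733 m
V₃ = V₁ · ln(z₃/z₀)/ln(z₁/z₀) = 3.2 × 7.9161/5.1439 = 4.9245 m/s

4.92 m/s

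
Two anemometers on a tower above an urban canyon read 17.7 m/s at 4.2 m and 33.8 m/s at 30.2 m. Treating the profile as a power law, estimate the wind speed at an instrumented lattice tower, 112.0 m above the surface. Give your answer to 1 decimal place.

First find α: α = ln(V₂/V₁)/ln(z₂/z₁) = ln(33.8/17.7)/ln(30.2/4.2) = 0.64690/1.97276 = 0.3279
Extrapolate from 30.2 m to 112.0 m: V₃ = 33.8 × (112.0/30.2)^0.3279 = 33.8 × 1.5369 = 51.9481 m/s

51.9 m/s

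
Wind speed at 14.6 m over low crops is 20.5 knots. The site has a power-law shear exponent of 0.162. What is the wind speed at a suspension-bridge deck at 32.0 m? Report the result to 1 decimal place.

23.3 knots

Power-law profile: V₂ = V₁ · (z₂/z₁)^α
V₂ = 20.5 × (32.0/14.6)^0.162 = 20.5 × (2.1918)^0.162
    = 20.5 × 1.1356 = 23.2789 knots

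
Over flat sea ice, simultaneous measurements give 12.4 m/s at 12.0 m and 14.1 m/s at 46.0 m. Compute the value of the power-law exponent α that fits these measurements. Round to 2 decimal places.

α ≈ 0.10

Power law: V₂/V₁ = (z₂/z₁)^α ⇒ α = ln(V₂/V₁) / ln(z₂/z₁)
α = ln(14.1/12.4) / ln(46.0/12.0) = ln(1.1371) / ln(3.8333)
  = 0.12848 / 1.34373 = 0.09561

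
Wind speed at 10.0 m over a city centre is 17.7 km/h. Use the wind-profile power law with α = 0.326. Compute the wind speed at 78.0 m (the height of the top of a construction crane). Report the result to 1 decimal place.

34.6 km/h

Power-law profile: V₂ = V₁ · (z₂/z₁)^α
V₂ = 17.7 × (78.0/10.0)^0.326 = 17.7 × (7.8000)^0.326
    = 17.7 × 1.9535 = 34.5777 km/h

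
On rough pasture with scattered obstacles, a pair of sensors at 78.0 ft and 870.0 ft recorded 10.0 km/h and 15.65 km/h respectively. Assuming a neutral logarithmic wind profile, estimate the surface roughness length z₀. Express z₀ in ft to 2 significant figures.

Log law: V(z) ∝ ln(z/z₀). With r = V₁/V₂ = 10.0/15.65 = 0.63898,
r · ln(z₂/z₀) = ln(z₁/z₀) ⇒ ln z₀ = (ln z₁ − r·ln z₂)/(1 − r)
ln z₀ = (4.35671 − 0.63898×6.76849) / 0.36102 = 0.0881
z₀ = exp(0.0881) = 1.092 ft

z₀ ≈ 1.1 ft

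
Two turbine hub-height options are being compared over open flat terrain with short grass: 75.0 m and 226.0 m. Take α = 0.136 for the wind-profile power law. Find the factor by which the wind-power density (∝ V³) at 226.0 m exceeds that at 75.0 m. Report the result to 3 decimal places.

Speed ratio: V_B/V_A = (z_B/z_A)^α = (226.0/75.0)^0.136 = (3.0133)^0.136 = 1.16185
Power-density ratio: P_B/P_A = (V_B/V_A)³ = (1.16185)³ = 1.56838

1.568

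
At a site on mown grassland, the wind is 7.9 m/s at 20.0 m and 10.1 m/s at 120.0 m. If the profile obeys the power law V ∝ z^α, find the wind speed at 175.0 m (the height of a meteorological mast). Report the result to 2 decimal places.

10.64 m/s

First find α: α = ln(V₂/V₁)/ln(z₂/z₁) = ln(10.1/7.9)/ln(120.0/20.0) = 0.24567/1.79176 = 0.1371
Extrapolate from 120.0 m to 175.0 m: V₃ = 10.1 × (175.0/120.0)^0.1371 = 10.1 × 1.0531 = 10.6362 m/s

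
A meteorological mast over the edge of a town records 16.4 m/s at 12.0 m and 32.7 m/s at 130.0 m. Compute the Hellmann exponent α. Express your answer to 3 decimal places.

Power law: V₂/V₁ = (z₂/z₁)^α ⇒ α = ln(V₂/V₁) / ln(z₂/z₁)
α = ln(32.7/16.4) / ln(130.0/12.0) = ln(1.9939) / ln(10.8333)
  = 0.69009 / 2.38263 = 0.28964

α ≈ 0.290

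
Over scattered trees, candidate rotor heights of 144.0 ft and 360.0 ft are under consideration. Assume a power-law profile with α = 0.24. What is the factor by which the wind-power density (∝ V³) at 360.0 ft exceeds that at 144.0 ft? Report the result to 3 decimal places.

Speed ratio: V_B/V_A = (z_B/z_A)^α = (360.0/144.0)^0.24 = (2.5000)^0.24 = 1.24596
Power-density ratio: P_B/P_A = (V_B/V_A)³ = (1.24596)³ = 1.93427

1.934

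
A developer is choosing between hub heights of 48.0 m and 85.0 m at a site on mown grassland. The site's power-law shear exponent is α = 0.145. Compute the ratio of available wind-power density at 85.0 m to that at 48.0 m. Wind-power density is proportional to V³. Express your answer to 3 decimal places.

1.282

Speed ratio: V_B/V_A = (z_B/z_A)^α = (85.0/48.0)^0.145 = (1.7708)^0.145 = 1.08639
Power-density ratio: P_B/P_A = (V_B/V_A)³ = (1.08639)³ = 1.28220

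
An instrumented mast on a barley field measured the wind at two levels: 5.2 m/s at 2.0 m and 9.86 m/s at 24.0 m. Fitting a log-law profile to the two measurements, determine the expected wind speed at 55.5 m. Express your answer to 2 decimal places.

Log law: V ∝ ln(z/z₀). From the pair, with r = V₁/V₂ = 0.52738,
ln z₀ = (ln z₁ − r·ln z₂)/(1 − r) = (0.6931 − 0.52738×3.1781)/0.47262 = -2.0797 → z₀ = 0.1250 m
V₃ = V₁ · ln(z₃/z₀)/ln(z₁/z₀) = 5.2 × 6.0961/2.7729 = 11.4321 m/s

11.43 m/s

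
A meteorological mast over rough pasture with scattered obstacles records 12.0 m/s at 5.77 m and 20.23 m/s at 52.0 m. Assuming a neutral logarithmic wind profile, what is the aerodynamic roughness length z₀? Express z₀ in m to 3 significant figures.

Log law: V(z) ∝ ln(z/z₀). With r = V₁/V₂ = 12.0/20.23 = 0.59318,
r · ln(z₂/z₀) = ln(z₁/z₀) ⇒ ln z₀ = (ln z₁ − r·ln z₂)/(1 − r)
ln z₀ = (1.75267 − 0.59318×3.95124) / 0.40682 = -1.4530
z₀ = exp(-1.4530) = 0.2339 m

z₀ ≈ 0.234 m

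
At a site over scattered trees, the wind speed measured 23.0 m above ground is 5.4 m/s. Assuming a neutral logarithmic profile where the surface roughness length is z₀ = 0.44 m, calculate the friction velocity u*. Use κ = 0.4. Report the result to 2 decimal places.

u* ≈ 0.55 m/s

Log law: V(z) = (u*/κ) · ln(z/z₀) ⇒ u* = κ · V / ln(z/z₀)
u* = 0.4 × 5.4 / ln(23.0/0.44) = 0.4 × 5.4 / 3.9565
   = 2.1600 / 3.9565 = 0.5459 m/s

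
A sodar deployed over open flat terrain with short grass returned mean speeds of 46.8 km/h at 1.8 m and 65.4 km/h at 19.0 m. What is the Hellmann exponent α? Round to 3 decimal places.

α ≈ 0.142

Power law: V₂/V₁ = (z₂/z₁)^α ⇒ α = ln(V₂/V₁) / ln(z₂/z₁)
α = ln(65.4/46.8) / ln(19.0/1.8) = ln(1.3974) / ln(10.5556)
  = 0.33464 / 2.35665 = 0.14200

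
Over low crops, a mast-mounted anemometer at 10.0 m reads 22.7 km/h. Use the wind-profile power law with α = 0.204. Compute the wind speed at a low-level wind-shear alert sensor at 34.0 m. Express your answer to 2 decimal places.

Power-law profile: V₂ = V₁ · (z₂/z₁)^α
V₂ = 22.7 × (34.0/10.0)^0.204 = 22.7 × (3.4000)^0.204
    = 22.7 × 1.2836 = 29.1372 km/h

29.14 km/h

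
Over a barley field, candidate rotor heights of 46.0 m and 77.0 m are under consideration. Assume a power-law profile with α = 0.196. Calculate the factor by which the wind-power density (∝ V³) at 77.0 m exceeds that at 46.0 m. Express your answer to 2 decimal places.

1.35

Speed ratio: V_B/V_A = (z_B/z_A)^α = (77.0/46.0)^0.196 = (1.6739)^0.196 = 1.10625
Power-density ratio: P_B/P_A = (V_B/V_A)³ = (1.10625)³ = 1.35380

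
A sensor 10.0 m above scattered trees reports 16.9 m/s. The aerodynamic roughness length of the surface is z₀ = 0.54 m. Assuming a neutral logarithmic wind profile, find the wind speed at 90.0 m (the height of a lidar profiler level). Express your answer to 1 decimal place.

29.6 m/s

Log law: V(z) ∝ ln(z/z₀), so V₂/V₁ = ln(z₂/z₀) / ln(z₁/z₀).
ln(90.0/0.54) = 5.1160, ln(10.0/0.54) = 2.9188
V₂ = 16.9 × 5.1160/2.9188 = 16.9 × 1.7528 = 29.6222 m/s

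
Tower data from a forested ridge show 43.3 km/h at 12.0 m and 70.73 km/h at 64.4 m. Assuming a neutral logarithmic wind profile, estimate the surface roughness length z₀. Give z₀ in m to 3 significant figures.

z₀ ≈ 0.846 m

Log law: V(z) ∝ ln(z/z₀). With r = V₁/V₂ = 43.3/70.73 = 0.61219,
r · ln(z₂/z₀) = ln(z₁/z₀) ⇒ ln z₀ = (ln z₁ − r·ln z₂)/(1 − r)
ln z₀ = (2.48491 − 0.61219×4.16511) / 0.38781 = -0.1674
z₀ = exp(-0.1674) = 0.8459 m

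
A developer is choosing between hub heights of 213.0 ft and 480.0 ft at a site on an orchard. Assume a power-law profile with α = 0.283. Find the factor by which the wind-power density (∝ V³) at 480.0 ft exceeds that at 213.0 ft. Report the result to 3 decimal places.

1.993

Speed ratio: V_B/V_A = (z_B/z_A)^α = (480.0/213.0)^0.283 = (2.2535)^0.283 = 1.25852
Power-density ratio: P_B/P_A = (V_B/V_A)³ = (1.25852)³ = 1.99333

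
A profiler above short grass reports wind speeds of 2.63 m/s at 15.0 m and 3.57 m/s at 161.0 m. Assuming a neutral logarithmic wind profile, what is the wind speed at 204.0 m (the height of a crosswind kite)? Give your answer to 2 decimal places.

Log law: V ∝ ln(z/z₀). From the pair, with r = V₁/V₂ = 0.73669,
ln z₀ = (ln z₁ − r·ln z₂)/(1 − r) = (2.7081 − 0.73669×5.0814)/0.26331 = -3.9323 → z₀ = 0.01960 m
V₃ = V₁ · ln(z₃/z₀)/ln(z₁/z₀) = 2.63 × 9.2504/6.6403 = 3.6638 m/s

3.66 m/s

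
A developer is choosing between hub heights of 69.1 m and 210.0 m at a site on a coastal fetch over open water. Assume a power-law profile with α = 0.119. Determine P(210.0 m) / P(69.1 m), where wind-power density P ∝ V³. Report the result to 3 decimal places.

Speed ratio: V_B/V_A = (z_B/z_A)^α = (210.0/69.1)^0.119 = (3.0391)^0.119 = 1.14142
Power-density ratio: P_B/P_A = (V_B/V_A)³ = (1.14142)³ = 1.48709

1.487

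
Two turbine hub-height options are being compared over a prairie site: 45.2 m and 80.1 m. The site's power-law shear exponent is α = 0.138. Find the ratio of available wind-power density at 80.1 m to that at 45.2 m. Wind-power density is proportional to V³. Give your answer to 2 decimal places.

Speed ratio: V_B/V_A = (z_B/z_A)^α = (80.1/45.2)^0.138 = (1.7721)^0.138 = 1.08216
Power-density ratio: P_B/P_A = (V_B/V_A)³ = (1.08216)³ = 1.26729

1.27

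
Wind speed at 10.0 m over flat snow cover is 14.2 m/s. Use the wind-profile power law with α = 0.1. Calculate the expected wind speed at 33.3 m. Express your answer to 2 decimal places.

Power-law profile: V₂ = V₁ · (z₂/z₁)^α
V₂ = 14.2 × (33.3/10.0)^0.1 = 14.2 × (3.3300)^0.1
    = 14.2 × 1.1278 = 16.0152 m/s

16.02 m/s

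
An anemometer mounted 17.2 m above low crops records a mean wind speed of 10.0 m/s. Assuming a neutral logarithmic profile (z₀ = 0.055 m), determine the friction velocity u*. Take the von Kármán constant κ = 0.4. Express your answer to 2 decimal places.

u* ≈ 0.70 m/s

Log law: V(z) = (u*/κ) · ln(z/z₀) ⇒ u* = κ · V / ln(z/z₀)
u* = 0.4 × 10.0 / ln(17.2/0.055) = 0.4 × 10.0 / 5.7453
   = 4.0000 / 5.7453 = 0.6962 m/s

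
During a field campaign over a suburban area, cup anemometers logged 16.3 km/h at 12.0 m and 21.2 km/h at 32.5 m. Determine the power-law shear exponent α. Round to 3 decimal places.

α ≈ 0.264

Power law: V₂/V₁ = (z₂/z₁)^α ⇒ α = ln(V₂/V₁) / ln(z₂/z₁)
α = ln(21.2/16.3) / ln(32.5/12.0) = ln(1.3006) / ln(2.7083)
  = 0.26284 / 0.99633 = 0.26380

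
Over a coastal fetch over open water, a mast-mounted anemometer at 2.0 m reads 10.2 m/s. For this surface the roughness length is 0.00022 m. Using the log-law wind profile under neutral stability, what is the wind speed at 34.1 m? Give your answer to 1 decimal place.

Log law: V(z) ∝ ln(z/z₀), so V₂/V₁ = ln(z₂/z₀) / ln(z₁/z₀).
ln(34.1/0.00022) = 11.9512, ln(2.0/0.00022) = 9.1150
V₂ = 10.2 × 11.9512/9.1150 = 10.2 × 1.3112 = 13.3737 m/s

13.4 m/s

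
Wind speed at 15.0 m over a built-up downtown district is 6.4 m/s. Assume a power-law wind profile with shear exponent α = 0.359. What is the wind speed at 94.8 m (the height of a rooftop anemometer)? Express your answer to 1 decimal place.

12.4 m/s

Power-law profile: V₂ = V₁ · (z₂/z₁)^α
V₂ = 6.4 × (94.8/15.0)^0.359 = 6.4 × (6.3200)^0.359
    = 6.4 × 1.9385 = 12.4062 m/s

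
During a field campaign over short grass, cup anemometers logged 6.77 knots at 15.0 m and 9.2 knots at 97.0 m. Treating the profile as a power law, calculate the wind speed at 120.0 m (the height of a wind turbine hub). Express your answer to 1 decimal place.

9.5 knots

First find α: α = ln(V₂/V₁)/ln(z₂/z₁) = ln(9.2/6.77)/ln(97.0/15.0) = 0.30670/1.86666 = 0.1643
Extrapolate from 97.0 m to 120.0 m: V₃ = 9.2 × (120.0/97.0)^0.1643 = 9.2 × 1.0356 = 9.5273 knots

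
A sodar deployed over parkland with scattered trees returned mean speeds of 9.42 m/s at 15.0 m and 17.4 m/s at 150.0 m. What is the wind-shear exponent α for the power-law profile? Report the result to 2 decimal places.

α ≈ 0.27

Power law: V₂/V₁ = (z₂/z₁)^α ⇒ α = ln(V₂/V₁) / ln(z₂/z₁)
α = ln(17.4/9.42) / ln(150.0/15.0) = ln(1.8471) / ln(10.0000)
  = 0.61364 / 2.30259 = 0.26650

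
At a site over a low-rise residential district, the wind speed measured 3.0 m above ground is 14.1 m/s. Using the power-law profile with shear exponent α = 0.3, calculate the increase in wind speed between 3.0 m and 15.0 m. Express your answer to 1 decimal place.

8.8 m/s

Power law: V₂ = V₁ · (z₂/z₁)^α = 14.1 × (5.0000)^0.3 = 22.8513 m/s
ΔV = 22.8513 − 14.1 = 8.7513 m/s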